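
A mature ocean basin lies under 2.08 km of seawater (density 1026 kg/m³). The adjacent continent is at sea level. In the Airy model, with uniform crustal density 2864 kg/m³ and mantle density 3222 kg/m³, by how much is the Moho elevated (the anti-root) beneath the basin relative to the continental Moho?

10.7 km

Balancing pressure at the compensation depth: replacing crust with seawater at the top is compensated by replacing crust with mantle at the base: d (ρ_c − ρ_w) = a (ρ_m − ρ_c).
a = d (ρ_c − ρ_w)/(ρ_m − ρ_c) = 2.08 km × 1838/358 = 10.7 km.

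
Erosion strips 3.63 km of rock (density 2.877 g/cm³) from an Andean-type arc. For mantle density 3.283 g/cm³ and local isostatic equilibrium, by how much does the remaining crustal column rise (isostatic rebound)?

3.18 km

Unloading: uplift u = e ρ_c/ρ_m = 3.63 km × 2.877/3.283 = 3.18 km.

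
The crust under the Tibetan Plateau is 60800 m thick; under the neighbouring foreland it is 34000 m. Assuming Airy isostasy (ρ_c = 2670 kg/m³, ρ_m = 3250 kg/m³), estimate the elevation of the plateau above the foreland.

4780 m

Excess crust Δ = 60800 m − 34000 m = 26800 m, split between elevation h and root r with h + r = Δ.
Airy balance ρ_c h = (ρ_m − ρ_c) r gives r = h ρ_c/(ρ_m − ρ_c), so h (1 + ρ_c/(ρ_m − ρ_c)) = Δ, i.e. h = Δ (ρ_m − ρ_c)/ρ_m.
h = 26800 m × 580/3250 = 4780 m.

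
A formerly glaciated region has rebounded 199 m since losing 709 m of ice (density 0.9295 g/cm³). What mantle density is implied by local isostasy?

ρ_m = ρ_ice t / u = 0.9295 × 709 m/199 m = 3.31 g/cm³.

3.31 g/cm³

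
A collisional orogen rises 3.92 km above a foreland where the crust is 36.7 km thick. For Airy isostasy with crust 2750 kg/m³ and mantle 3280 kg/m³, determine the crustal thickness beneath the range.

Root depth r = h ρ_c / (ρ_m − ρ_c) = 3.92 km × 2750 / 530 = 20.34 km.
Total thickness = T + h + r = 36.7 km + 3.92 km + 20.34 km = 61 km.

61 km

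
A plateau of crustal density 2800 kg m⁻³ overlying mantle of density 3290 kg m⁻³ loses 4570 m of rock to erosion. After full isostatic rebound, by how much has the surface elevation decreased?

Rebound u = e ρ_c/ρ_m = 4570 m × 2800/3290 = 3889 m.
Net surface drop = e − u = 4570 m − 3889 m = e (ρ_m − ρ_c)/ρ_m = 681 m.

681 m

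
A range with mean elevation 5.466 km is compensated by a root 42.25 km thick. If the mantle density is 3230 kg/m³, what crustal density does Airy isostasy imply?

ρ_c h = (ρ_m − ρ_c) r → ρ_c (h + r) = ρ_m r → ρ_c = ρ_m r / (h + r).
ρ_c = 3230 × 42.25 km / (5.466 km + 42.25 km) = 2860 kg/m³.

2860 kg/m³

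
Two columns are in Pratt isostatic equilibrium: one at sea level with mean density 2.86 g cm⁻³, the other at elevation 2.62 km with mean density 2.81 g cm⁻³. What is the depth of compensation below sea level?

147 km

ρ_ref D = ρ (D + h) → D (ρ_ref − ρ) = ρ h.
D = ρ h/(ρ_ref − ρ) = 2.81 × 2.62 km/(2.86 − 2.81) = 147 km.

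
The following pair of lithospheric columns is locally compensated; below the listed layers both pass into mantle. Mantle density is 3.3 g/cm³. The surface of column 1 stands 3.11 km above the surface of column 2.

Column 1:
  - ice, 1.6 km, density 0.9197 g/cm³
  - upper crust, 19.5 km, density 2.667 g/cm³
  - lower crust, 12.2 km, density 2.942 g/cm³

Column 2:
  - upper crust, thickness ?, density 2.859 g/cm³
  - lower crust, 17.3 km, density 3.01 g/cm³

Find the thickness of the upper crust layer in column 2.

Take the compensation level at the base of the deeper column (depth z_c below the surface of column 1) and equate Σ ρ_i t_i down to z_c; mantle fills any gap and the z_c terms cancel.
Column 1: 1.6×0.9197 + 19.5×2.667 + 12.2×2.942 + (z_c − 33.3)×3.3
Column 2: 3.11×0 + x×2.859 + 17.3×3.01 + (z_c − 3.11 − 17.3 − x)×3.3
The z_c×3.3 term appears on both sides and cancels. Collect the known terms of each column as K = Σ(ρt)_known − 3.3 × (depth of known layers): K_1 = 89.37042 − 3.3×33.3 = −20.51958; K_2 = 52.073 − 3.3×(3.11 + 17.3) = −15.28.
Balance: K_1 = K_2 − x×(3.3 − 2.859), so x = (K_2 − K_1)/(3.3 − 2.859) = 5.23958/0.441 = 11.9 km.

11.9 km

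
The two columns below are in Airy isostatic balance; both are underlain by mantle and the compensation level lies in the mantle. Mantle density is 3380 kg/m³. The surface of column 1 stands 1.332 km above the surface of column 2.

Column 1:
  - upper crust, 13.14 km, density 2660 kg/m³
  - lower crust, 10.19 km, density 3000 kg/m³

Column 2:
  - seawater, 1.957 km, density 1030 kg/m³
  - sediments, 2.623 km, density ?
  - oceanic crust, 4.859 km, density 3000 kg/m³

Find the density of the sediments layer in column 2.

2470 kg/m³

Take the compensation level at the base of the deeper column (depth z_c below the surface of column 1) and equate Σ ρ_i t_i down to z_c; mantle fills any gap and the z_c terms cancel.
Column 1: 13.14×2660 + 10.19×3000 + (z_c − 23.33)×3380
Column 2: 1.332×0 + 1.957×1030 + 2.623×ρ + 4.859×3000 + (z_c − 1.332 − 9.439)×3380
The z_c×3380 term appears on both sides and cancels. Collect the known terms of each column as K = Σ(ρt)_known − 3380 × (depth of known layers): K_1 = 65522.4 − 3380×23.33 = −13333; K_2 = 16592.71 − 3380×(1.332 + 9.439) = −19813.27.
Balance: K_1 = K_2 + 2.623×ρ, so ρ = (K_1 − K_2)/2.623 = 6480.27/2.623 = 2470 kg/m³.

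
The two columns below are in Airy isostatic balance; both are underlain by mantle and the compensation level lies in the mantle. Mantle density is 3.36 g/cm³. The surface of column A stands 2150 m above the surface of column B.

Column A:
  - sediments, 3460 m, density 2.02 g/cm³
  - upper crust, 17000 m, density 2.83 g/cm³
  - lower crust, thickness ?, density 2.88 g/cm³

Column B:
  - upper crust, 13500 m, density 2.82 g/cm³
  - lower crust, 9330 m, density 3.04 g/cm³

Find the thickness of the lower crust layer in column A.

8030 m

Take the compensation level at the base of the deeper column (depth z_c below the surface of column A) and equate Σ ρ_i t_i down to z_c; mantle fills any gap and the z_c terms cancel.
Column A: 3460×2.02 + 17000×2.83 + x×2.88 + (z_c − 20460 − x)×3.36
Column B: 2150×0 + 13500×2.82 + 9330×3.04 + (z_c − 2150 − 22830)×3.36
The z_c×3.36 term appears on both sides and cancels. Collect the known terms of each column as K = Σ(ρt)_known − 3.36 × (depth of known layers): K_A = 55099.2 − 3.36×20460 = −13646.4; K_B = 66433.2 − 3.36×(2150 + 22830) = −17499.6.
Balance: K_A − x×(3.36 − 2.88) = K_B, so x = (K_A − K_B)/(3.36 − 2.88) = 3853.2/0.48 = 8030 m.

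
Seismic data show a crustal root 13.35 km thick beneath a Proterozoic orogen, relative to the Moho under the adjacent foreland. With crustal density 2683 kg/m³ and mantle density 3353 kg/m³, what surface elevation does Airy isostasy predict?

Equating mass per unit area of the two columns: ρ_c h = (ρ_m − ρ_c) r.
h = r (ρ_m − ρ_c) / ρ_c = 13.35 km × (3353 − 2683) / 2683 = 3.33 km.

3.33 km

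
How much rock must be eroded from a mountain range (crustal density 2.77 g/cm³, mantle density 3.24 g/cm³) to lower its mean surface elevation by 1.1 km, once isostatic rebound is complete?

7.58 km

Net drop Δ = e − u = e − e ρ_c/ρ_m = e (ρ_m − ρ_c)/ρ_m.
e = Δ ρ_m/(ρ_m − ρ_c) = 1.1 km × 3.24/0.47 = 7.58 km.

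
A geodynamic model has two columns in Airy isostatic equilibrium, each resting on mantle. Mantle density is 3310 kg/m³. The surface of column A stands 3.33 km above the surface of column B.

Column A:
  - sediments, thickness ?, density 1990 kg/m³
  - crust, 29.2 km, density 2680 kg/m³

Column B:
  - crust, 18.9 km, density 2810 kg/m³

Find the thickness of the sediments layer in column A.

1.57 km

Take the compensation level at the base of the deeper column (depth z_c below the surface of column A) and equate Σ ρ_i t_i down to z_c; mantle fills any gap and the z_c terms cancel.
Column A: x×1990 + 29.2×2680 + (z_c − 29.2 − x)×3310
Column B: 3.33×0 + 18.9×2810 + (z_c − 3.33 − 18.9)×3310
The z_c×3310 term appears on both sides and cancels. Collect the known terms of each column as K = Σ(ρt)_known − 3310 × (depth of known layers): K_A = 78256 − 3310×29.2 = −18396; K_B = 53109 − 3310×(3.33 + 18.9) = −20472.3.
Balance: K_A − x×(3310 − 1990) = K_B, so x = (K_A − K_B)/(3310 − 1990) = 2076.3/1320 = 1.57 km.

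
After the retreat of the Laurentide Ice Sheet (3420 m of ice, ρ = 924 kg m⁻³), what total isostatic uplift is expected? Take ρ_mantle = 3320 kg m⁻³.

Removing the load lets mantle flow back in; uplift u satisfies ρ_ice t = ρ_m u.
u = t ρ_ice/ρ_m = 3420 m × 924/3320 = 952 m.

952 m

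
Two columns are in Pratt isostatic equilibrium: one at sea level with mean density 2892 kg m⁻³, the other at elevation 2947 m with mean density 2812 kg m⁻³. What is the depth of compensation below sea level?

ρ_ref D = ρ (D + h) → D (ρ_ref − ρ) = ρ h.
D = ρ h/(ρ_ref − ρ) = 2812 × 2947 m/(2892 − 2812) = 104000 m.

104000 m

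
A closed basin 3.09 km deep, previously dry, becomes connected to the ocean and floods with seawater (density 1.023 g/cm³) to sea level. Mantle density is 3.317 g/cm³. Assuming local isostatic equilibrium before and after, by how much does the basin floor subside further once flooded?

1.38 km

After flooding the water column is d + s deep. Its weight must equal the weight of mantle displaced by the extra subsidence s: (d + s) ρ_w = s ρ_m.
s = d ρ_w / (ρ_m − ρ_w) = 3.09 km × 1.023/(3.317 − 1.023) = 1.38 km.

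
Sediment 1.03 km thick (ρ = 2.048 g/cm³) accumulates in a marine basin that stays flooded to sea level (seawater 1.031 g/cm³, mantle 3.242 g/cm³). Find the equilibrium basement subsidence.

Submarine loading: the sediment displaces seawater, and the subsidence is in turn flooded, so s (ρ_m − ρ_w) = t (ρ_sed − ρ_w).
s = 1.03 km × (2.048 − 1.031) / (3.242 − 1.031) = 0.474 km.

0.474 km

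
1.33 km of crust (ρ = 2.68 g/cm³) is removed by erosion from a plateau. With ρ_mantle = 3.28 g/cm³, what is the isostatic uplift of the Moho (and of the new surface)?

Unloading: uplift u = e ρ_c/ρ_m = 1.33 km × 2.68/3.28 = 1.09 km.

1.09 km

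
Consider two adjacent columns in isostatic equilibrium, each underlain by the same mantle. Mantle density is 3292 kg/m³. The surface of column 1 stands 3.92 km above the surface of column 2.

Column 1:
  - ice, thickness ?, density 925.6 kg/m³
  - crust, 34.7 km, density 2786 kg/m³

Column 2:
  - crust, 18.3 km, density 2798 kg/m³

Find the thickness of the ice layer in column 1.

Take the compensation level at the base of the deeper column (depth z_c below the surface of column 1) and equate Σ ρ_i t_i down to z_c; mantle fills any gap and the z_c terms cancel.
Column 1: x×925.6 + 34.7×2786 + (z_c − 34.7 − x)×3292
Column 2: 3.92×0 + 18.3×2798 + (z_c − 3.92 − 18.3)×3292
The z_c×3292 term appears on both sides and cancels. Collect the known terms of each column as K = Σ(ρt)_known − 3292 × (depth of known layers): K_1 = 96674.2 − 3292×34.7 = −17558.2; K_2 = 51203.4 − 3292×(3.92 + 18.3) = −21944.84.
Balance: K_1 − x×(3292 − 925.6) = K_2, so x = (K_1 − K_2)/(3292 − 925.6) = 4386.64/2366.4 = 1.85 km.

1.85 km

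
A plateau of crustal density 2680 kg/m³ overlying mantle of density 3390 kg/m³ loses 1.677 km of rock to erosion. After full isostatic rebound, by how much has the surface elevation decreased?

0.351 km

Rebound u = e ρ_c/ρ_m = 1.677 km × 2680/3390 = 1.326 km.
Net surface drop = e − u = 1.677 km − 1.326 km = e (ρ_m − ρ_c)/ρ_m = 0.351 km.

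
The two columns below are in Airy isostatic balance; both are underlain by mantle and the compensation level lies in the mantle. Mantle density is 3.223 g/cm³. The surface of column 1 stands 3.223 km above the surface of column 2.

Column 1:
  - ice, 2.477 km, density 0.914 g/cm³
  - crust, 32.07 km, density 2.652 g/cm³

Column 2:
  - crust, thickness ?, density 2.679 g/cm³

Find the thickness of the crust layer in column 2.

25.1 km

Take the compensation level at the base of the deeper column (depth z_c below the surface of column 1) and equate Σ ρ_i t_i down to z_c; mantle fills any gap and the z_c terms cancel.
Column 1: 2.477×0.914 + 32.07×2.652 + (z_c − 34.547)×3.223
Column 2: 3.223×0 + x×2.679 + (z_c − 3.223 − 0 − x)×3.223
The z_c×3.223 term appears on both sides and cancels. Collect the known terms of each column as K = Σ(ρt)_known − 3.223 × (depth of known layers): K_1 = 87.313618 − 3.223×34.547 = −24.031363; K_2 = 0 − 3.223×(3.223 + 0) = −10.387729.
Balance: K_1 = K_2 − x×(3.223 − 2.679), so x = (K_2 − K_1)/(3.223 − 2.679) = 13.6436/0.544 = 25.1 km.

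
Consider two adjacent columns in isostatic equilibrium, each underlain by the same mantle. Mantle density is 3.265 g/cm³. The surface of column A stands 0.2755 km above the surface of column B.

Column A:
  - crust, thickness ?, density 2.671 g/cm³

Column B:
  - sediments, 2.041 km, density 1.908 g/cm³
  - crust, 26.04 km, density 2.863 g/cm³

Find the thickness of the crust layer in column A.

Take the compensation level at the base of the deeper column (depth z_c below the surface of column A) and equate Σ ρ_i t_i down to z_c; mantle fills any gap and the z_c terms cancel.
Column A: x×2.671 + (z_c − 0 − x)×3.265
Column B: 0.2755×0 + 2.041×1.908 + 26.04×2.863 + (z_c − 0.2755 − 28.081)×3.265
The z_c×3.265 term appears on both sides and cancels. Collect the known terms of each column as K = Σ(ρt)_known − 3.265 × (depth of known layers): K_A = 0 − 3.265×0 = 0; K_B = 78.446748 − 3.265×(0.2755 + 28.081) = −14.1372245.
Balance: K_A − x×(3.265 − 2.671) = K_B, so x = (K_A − K_B)/(3.265 − 2.671) = 14.1372/0.594 = 23.8 km.

23.8 km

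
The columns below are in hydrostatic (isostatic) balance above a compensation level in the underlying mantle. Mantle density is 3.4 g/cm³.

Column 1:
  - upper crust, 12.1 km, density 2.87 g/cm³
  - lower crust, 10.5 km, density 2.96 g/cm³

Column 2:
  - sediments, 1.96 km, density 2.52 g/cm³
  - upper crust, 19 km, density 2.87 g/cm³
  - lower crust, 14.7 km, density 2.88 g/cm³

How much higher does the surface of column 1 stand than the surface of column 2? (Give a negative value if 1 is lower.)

For any compensation level in the mantle, the mantle terms cancel and isostasy reduces to e = (Σt_1 − Σt_2) − (Σ(ρt)_1 − Σ(ρt)_2) / ρ_m.
Σt_1 = 22.6 km; Σt_2 = 35.66 km; Σ(ρt)_1 = 65.807; Σ(ρt)_2 = 101.8052 (in km·g/cm³).
e = (22.6 − 35.66) − (65.807 − 101.8052) / 3.4 = −2.47 km.

−2.47 km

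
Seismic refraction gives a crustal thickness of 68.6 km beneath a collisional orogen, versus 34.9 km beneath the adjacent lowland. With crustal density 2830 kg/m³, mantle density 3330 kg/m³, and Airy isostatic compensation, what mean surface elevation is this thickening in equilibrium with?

5.06 km

Excess crust Δ = 68.6 km − 34.9 km = 33.7 km, split between elevation h and root r with h + r = Δ.
Airy balance ρ_c h = (ρ_m − ρ_c) r gives r = h ρ_c/(ρ_m − ρ_c), so h (1 + ρ_c/(ρ_m − ρ_c)) = Δ, i.e. h = Δ (ρ_m − ρ_c)/ρ_m.
h = 33.7 km × 500/3330 = 5.06 km.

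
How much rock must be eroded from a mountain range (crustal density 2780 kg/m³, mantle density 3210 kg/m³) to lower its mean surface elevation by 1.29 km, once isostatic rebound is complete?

Net drop Δ = e − u = e − e ρ_c/ρ_m = e (ρ_m − ρ_c)/ρ_m.
e = Δ ρ_m/(ρ_m − ρ_c) = 1.29 km × 3210/430 = 9.63 km.

9.63 km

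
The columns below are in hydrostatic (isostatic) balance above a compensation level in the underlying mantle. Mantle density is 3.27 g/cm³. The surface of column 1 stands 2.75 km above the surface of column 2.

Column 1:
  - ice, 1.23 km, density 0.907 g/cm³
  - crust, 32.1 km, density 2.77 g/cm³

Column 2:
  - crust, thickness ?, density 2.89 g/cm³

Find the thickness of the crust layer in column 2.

26.2 km

Take the compensation level at the base of the deeper column (depth z_c below the surface of column 1) and equate Σ ρ_i t_i down to z_c; mantle fills any gap and the z_c terms cancel.
Column 1: 1.23×0.907 + 32.1×2.77 + (z_c − 33.33)×3.27
Column 2: 2.75×0 + x×2.89 + (z_c − 2.75 − 0 − x)×3.27
The z_c×3.27 term appears on both sides and cancels. Collect the known terms of each column as K = Σ(ρt)_known − 3.27 × (depth of known layers): K_1 = 90.03261 − 3.27×33.33 = −18.95649; K_2 = 0 − 3.27×(2.75 + 0) = −8.9925.
Balance: K_1 = K_2 − x×(3.27 − 2.89), so x = (K_2 − K_1)/(3.27 − 2.89) = 9.96399/0.38 = 26.2 km.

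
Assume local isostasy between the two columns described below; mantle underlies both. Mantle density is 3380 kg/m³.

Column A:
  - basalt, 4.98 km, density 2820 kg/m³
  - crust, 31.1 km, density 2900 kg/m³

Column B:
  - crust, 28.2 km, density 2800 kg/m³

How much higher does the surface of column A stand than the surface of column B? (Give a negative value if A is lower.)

0.403 km

For any compensation level in the mantle, the mantle terms cancel and isostasy reduces to e = (Σt_A − Σt_B) − (Σ(ρt)_A − Σ(ρt)_B) / ρ_m.
Σt_A = 36.08 km; Σt_B = 28.2 km; Σ(ρt)_A = 104233.6; Σ(ρt)_B = 78960 (in km·kg/m³).
e = (36.08 − 28.2) − (104233.6 − 78960) / 3380 = 0.403 km.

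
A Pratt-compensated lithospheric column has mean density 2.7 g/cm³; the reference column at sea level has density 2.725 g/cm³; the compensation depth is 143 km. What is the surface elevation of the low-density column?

ρ_ref D = ρ (D + h) → h = D (ρ_ref − ρ)/ρ.
h = 143 km × (2.725 − 2.7)/2.7 = 1.32 km.

1.32 km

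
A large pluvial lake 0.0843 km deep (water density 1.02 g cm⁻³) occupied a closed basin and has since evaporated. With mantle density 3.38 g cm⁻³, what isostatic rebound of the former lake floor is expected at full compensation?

0.0254 km

u = d ρ_w/ρ_m = 0.0843 km × 1.02/3.38 = 0.0254 km.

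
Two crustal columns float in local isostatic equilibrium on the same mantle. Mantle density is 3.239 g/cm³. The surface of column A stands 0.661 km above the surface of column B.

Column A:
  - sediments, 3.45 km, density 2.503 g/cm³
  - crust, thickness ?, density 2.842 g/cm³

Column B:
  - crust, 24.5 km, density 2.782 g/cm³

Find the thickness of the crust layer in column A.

Take the compensation level at the base of the deeper column (depth z_c below the surface of column A) and equate Σ ρ_i t_i down to z_c; mantle fills any gap and the z_c terms cancel.
Column A: 3.45×2.503 + x×2.842 + (z_c − 3.45 − x)×3.239
Column B: 0.661×0 + 24.5×2.782 + (z_c − 0.661 − 24.5)×3.239
The z_c×3.239 term appears on both sides and cancels. Collect the known terms of each column as K = Σ(ρt)_known − 3.239 × (depth of known layers): K_A = 8.63535 − 3.239×3.45 = −2.5392; K_B = 68.159 − 3.239×(0.661 + 24.5) = −13.337479.
Balance: K_A − x×(3.239 − 2.842) = K_B, so x = (K_A − K_B)/(3.239 − 2.842) = 10.7983/0.397 = 27.2 km.

27.2 km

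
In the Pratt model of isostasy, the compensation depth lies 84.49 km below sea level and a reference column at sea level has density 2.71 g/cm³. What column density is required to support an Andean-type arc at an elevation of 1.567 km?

Pratt balance: ρ_ref D = ρ (D + h).
ρ = ρ_ref D/(D + h) = 2.71 × 84.49 km/(84.49 km + 1.567 km) = 2.66 g/cm³.

2.66 g/cm³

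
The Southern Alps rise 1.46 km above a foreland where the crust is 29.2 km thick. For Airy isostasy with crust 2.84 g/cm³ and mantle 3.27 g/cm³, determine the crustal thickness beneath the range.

40.3 km

Root depth r = h ρ_c / (ρ_m − ρ_c) = 1.46 km × 2.84 / 0.43 = 9.643 km.
Total thickness = T + h + r = 29.2 km + 1.46 km + 9.643 km = 40.3 km.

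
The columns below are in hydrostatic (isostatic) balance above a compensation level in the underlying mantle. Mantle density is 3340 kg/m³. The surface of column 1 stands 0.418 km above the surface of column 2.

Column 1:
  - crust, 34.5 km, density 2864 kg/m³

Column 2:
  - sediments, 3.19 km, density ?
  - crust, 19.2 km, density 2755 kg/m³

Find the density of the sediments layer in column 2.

2150 kg/m³

Take the compensation level at the base of the deeper column (depth z_c below the surface of column 1) and equate Σ ρ_i t_i down to z_c; mantle fills any gap and the z_c terms cancel.
Column 1: 34.5×2864 + (z_c − 34.5)×3340
Column 2: 0.418×0 + 3.19×ρ + 19.2×2755 + (z_c − 0.418 − 22.39)×3340
The z_c×3340 term appears on both sides and cancels. Collect the known terms of each column as K = Σ(ρt)_known − 3340 × (depth of known layers): K_1 = 98808 − 3340×34.5 = −16422; K_2 = 52896 − 3340×(0.418 + 22.39) = −23282.72.
Balance: K_1 = K_2 + 3.19×ρ, so ρ = (K_1 − K_2)/3.19 = 6860.72/3.19 = 2150 kg/m³.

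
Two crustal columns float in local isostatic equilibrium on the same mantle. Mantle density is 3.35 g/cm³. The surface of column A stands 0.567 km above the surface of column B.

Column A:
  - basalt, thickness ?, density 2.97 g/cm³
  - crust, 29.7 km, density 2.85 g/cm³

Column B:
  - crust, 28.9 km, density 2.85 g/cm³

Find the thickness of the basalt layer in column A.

3.95 km

Take the compensation level at the base of the deeper column (depth z_c below the surface of column A) and equate Σ ρ_i t_i down to z_c; mantle fills any gap and the z_c terms cancel.
Column A: x×2.97 + 29.7×2.85 + (z_c − 29.7 − x)×3.35
Column B: 0.567×0 + 28.9×2.85 + (z_c − 0.567 − 28.9)×3.35
The z_c×3.35 term appears on both sides and cancels. Collect the known terms of each column as K = Σ(ρt)_known − 3.35 × (depth of known layers): K_A = 84.645 − 3.35×29.7 = −14.85; K_B = 82.365 − 3.35×(0.567 + 28.9) = −16.34945.
Balance: K_A − x×(3.35 − 2.97) = K_B, so x = (K_A − K_B)/(3.35 − 2.97) = 1.49945/0.38 = 3.95 km.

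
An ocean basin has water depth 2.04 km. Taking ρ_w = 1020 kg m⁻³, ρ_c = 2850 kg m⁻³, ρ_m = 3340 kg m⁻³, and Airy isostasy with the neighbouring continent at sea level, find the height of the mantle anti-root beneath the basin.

7.62 km

Balancing pressure at the compensation depth: replacing crust with seawater at the top is compensated by replacing crust with mantle at the base: d (ρ_c − ρ_w) = a (ρ_m − ρ_c).
a = d (ρ_c − ρ_w)/(ρ_m − ρ_c) = 2.04 km × 1830/490 = 7.62 km.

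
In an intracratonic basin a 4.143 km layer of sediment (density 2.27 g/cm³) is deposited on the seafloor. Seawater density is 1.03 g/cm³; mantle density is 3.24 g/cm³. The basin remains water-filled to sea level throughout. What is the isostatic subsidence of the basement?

Submarine loading: the sediment displaces seawater, and the subsidence is in turn flooded, so s (ρ_m − ρ_w) = t (ρ_sed − ρ_w).
s = 4.143 km × (2.27 − 1.03) / (3.24 − 1.03) = 2.32 km.

2.32 km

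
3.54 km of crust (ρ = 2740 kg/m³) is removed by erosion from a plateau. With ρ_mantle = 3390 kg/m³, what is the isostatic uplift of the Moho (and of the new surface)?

2.86 km

Unloading: uplift u = e ρ_c/ρ_m = 3.54 km × 2740/3390 = 2.86 km.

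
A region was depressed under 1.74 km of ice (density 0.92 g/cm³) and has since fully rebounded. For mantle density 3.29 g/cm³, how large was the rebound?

Removing the load lets mantle flow back in; uplift u satisfies ρ_ice t = ρ_m u.
u = t ρ_ice/ρ_m = 1.74 km × 0.92/3.29 = 0.487 km.

0.487 km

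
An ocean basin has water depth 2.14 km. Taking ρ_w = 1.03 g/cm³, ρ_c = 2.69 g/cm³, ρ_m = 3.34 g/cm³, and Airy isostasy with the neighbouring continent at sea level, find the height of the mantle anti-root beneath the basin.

5.47 km

For local isostatic compensation: replacing crust with seawater at the top is compensated by replacing crust with mantle at the base: d (ρ_c − ρ_w) = a (ρ_m − ρ_c).
a = d (ρ_c − ρ_w)/(ρ_m − ρ_c) = 2.14 km × 1.66/0.65 = 5.47 km.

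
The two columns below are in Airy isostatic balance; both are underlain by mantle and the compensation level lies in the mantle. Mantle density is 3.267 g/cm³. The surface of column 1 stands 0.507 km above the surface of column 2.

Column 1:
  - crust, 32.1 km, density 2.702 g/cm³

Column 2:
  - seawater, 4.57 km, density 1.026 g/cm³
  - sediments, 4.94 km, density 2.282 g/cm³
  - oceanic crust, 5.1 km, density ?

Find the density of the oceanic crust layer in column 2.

Take the compensation level at the base of the deeper column (depth z_c below the surface of column 1) and equate Σ ρ_i t_i down to z_c; mantle fills any gap and the z_c terms cancel.
Column 1: 32.1×2.702 + (z_c − 32.1)×3.267
Column 2: 0.507×0 + 4.57×1.026 + 4.94×2.282 + 5.1×ρ + (z_c − 0.507 − 14.61)×3.267
The z_c×3.267 term appears on both sides and cancels. Collect the known terms of each column as K = Σ(ρt)_known − 3.267 × (depth of known layers): K_1 = 86.7342 − 3.267×32.1 = −18.1365; K_2 = 15.9619 − 3.267×(0.507 + 14.61) = −33.425339.
Balance: K_1 = K_2 + 5.1×ρ, so ρ = (K_1 − K_2)/5.1 = 15.2888/5.1 = 3 g/cm³.

3 g/cm³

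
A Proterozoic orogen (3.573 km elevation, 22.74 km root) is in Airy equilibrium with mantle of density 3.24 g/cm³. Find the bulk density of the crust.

ρ_c h = (ρ_m − ρ_c) r → ρ_c (h + r) = ρ_m r → ρ_c = ρ_m r / (h + r).
ρ_c = 3.24 × 22.74 km / (3.573 km + 22.74 km) = 2.8 g/cm³.

2.8 g/cm³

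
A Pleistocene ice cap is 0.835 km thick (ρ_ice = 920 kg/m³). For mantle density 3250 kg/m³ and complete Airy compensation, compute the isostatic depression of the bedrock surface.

0.236 km

Equating mass per unit area of the two columns: the ice load ρ_ice t is balanced by mantle displaced below, ρ_m s.
s = t ρ_ice / ρ_m = 0.835 km × 920/3250 = 0.236 km.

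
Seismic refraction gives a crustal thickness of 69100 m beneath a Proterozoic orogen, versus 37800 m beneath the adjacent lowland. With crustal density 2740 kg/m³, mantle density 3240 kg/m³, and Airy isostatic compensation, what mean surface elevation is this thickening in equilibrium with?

Excess crust Δ = 69100 m − 37800 m = 31300 m, split between elevation h and root r with h + r = Δ.
Airy balance ρ_c h = (ρ_m − ρ_c) r gives r = h ρ_c/(ρ_m − ρ_c), so h (1 + ρ_c/(ρ_m − ρ_c)) = Δ, i.e. h = Δ (ρ_m − ρ_c)/ρ_m.
h = 31300 m × 500/3240 = 4830 m.

4830 m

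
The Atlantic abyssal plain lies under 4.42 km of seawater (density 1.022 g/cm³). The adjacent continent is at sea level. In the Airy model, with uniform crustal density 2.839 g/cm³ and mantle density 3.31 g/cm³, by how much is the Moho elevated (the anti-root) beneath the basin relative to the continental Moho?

Balancing pressure at the compensation depth: replacing crust with seawater at the top is compensated by replacing crust with mantle at the base: d (ρ_c − ρ_w) = a (ρ_m − ρ_c).
a = d (ρ_c − ρ_w)/(ρ_m − ρ_c) = 4.42 km × 1.817/0.471 = 17.1 km.

17.1 km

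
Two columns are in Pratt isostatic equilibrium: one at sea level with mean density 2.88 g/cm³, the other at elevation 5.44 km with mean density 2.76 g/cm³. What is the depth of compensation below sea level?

ρ_ref D = ρ (D + h) → D (ρ_ref − ρ) = ρ h.
D = ρ h/(ρ_ref − ρ) = 2.76 × 5.44 km/(2.88 − 2.76) = 125 km.

125 km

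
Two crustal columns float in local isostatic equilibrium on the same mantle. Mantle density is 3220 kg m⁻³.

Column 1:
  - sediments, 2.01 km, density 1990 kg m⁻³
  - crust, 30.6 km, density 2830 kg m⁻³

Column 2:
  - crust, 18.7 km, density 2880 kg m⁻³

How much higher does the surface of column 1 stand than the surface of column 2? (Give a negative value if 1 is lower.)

2.5 km

For any compensation level in the mantle, the mantle terms cancel and isostasy reduces to e = (Σt_1 − Σt_2) − (Σ(ρt)_1 − Σ(ρt)_2) / ρ_m.
Σt_1 = 32.61 km; Σt_2 = 18.7 km; Σ(ρt)_1 = 90597.9; Σ(ρt)_2 = 53856 (in km·kg m⁻³).
e = (32.61 − 18.7) − (90597.9 − 53856) / 3220 = 2.5 km.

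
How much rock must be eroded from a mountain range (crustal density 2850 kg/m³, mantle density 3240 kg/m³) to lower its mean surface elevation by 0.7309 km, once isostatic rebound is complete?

6.07 km

Net drop Δ = e − u = e − e ρ_c/ρ_m = e (ρ_m − ρ_c)/ρ_m.
e = Δ ρ_m/(ρ_m − ρ_c) = 0.7309 km × 3240/390 = 6.07 km.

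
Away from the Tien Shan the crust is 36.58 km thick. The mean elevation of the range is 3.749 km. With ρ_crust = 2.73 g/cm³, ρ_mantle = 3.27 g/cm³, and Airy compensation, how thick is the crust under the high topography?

59.3 km

Root depth r = h ρ_c / (ρ_m − ρ_c) = 3.749 km × 2.73 / 0.54 = 18.95 km.
Total thickness = T + h + r = 36.58 km + 3.749 km + 18.95 km = 59.3 km.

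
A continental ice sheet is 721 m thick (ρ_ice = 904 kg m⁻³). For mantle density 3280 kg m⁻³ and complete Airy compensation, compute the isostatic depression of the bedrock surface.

By Archimedes' principle applied to the lithosphere: the ice load ρ_ice t is balanced by mantle displaced below, ρ_m s.
s = t ρ_ice / ρ_m = 721 m × 904/3280 = 199 m.

199 m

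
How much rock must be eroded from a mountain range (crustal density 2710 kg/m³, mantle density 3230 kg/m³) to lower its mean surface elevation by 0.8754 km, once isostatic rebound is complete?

Net drop Δ = e − u = e − e ρ_c/ρ_m = e (ρ_m − ρ_c)/ρ_m.
e = Δ ρ_m/(ρ_m − ρ_c) = 0.8754 km × 3230/520 = 5.44 km.

5.44 km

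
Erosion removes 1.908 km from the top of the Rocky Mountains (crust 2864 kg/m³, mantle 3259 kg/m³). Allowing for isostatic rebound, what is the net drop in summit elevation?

Rebound u = e ρ_c/ρ_m = 1.908 km × 2864/3259 = 1.677 km.
Net surface drop = e − u = 1.908 km − 1.677 km = e (ρ_m − ρ_c)/ρ_m = 0.231 km.

0.231 km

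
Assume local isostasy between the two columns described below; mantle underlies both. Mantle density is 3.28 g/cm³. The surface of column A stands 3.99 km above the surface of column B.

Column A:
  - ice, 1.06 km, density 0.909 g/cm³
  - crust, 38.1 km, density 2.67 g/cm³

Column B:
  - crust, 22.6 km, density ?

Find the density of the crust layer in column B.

Take the compensation level at the base of the deeper column (depth z_c below the surface of column A) and equate Σ ρ_i t_i down to z_c; mantle fills any gap and the z_c terms cancel.
Column A: 1.06×0.909 + 38.1×2.67 + (z_c − 39.16)×3.28
Column B: 3.99×0 + 22.6×ρ + (z_c − 3.99 − 22.6)×3.28
The z_c×3.28 term appears on both sides and cancels. Collect the known terms of each column as K = Σ(ρt)_known − 3.28 × (depth of known layers): K_A = 102.69054 − 3.28×39.16 = −25.75426; K_B = 0 − 3.28×(3.99 + 22.6) = −87.2152.
Balance: K_A = K_B + 22.6×ρ, so ρ = (K_A − K_B)/22.6 = 61.4609/22.6 = 2.72 g/cm³.

2.72 g/cm³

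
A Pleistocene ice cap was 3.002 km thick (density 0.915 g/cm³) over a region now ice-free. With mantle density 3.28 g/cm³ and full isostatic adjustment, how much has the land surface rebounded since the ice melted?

Removing the load lets mantle flow back in; uplift u satisfies ρ_ice t = ρ_m u.
u = t ρ_ice/ρ_m = 3.002 km × 0.915/3.28 = 0.837 km.

0.837 km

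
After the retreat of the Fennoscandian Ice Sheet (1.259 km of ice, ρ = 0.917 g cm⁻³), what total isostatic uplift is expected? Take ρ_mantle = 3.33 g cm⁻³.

0.347 km

Removing the load lets mantle flow back in; uplift u satisfies ρ_ice t = ρ_m u.
u = t ρ_ice/ρ_m = 1.259 km × 0.917/3.33 = 0.347 km.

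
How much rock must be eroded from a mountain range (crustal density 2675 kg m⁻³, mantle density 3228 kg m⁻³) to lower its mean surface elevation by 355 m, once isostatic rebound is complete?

2070 m

Net drop Δ = e − u = e − e ρ_c/ρ_m = e (ρ_m − ρ_c)/ρ_m.
e = Δ ρ_m/(ρ_m − ρ_c) = 355 m × 3228/553 = 2070 m.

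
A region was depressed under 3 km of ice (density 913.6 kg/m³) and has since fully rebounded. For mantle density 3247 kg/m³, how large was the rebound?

Removing the load lets mantle flow back in; uplift u satisfies ρ_ice t = ρ_m u.
u = t ρ_ice/ρ_m = 3 km × 913.6/3247 = 0.844 km.

0.844 km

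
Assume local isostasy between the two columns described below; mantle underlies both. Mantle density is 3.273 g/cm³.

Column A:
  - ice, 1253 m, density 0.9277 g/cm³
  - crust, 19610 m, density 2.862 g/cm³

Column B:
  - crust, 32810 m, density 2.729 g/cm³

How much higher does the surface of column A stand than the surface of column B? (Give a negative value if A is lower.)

−2090 m

For any compensation level in the mantle, the mantle terms cancel and isostasy reduces to e = (Σt_A − Σt_B) − (Σ(ρt)_A − Σ(ρt)_B) / ρ_m.
Σt_A = 20863 m; Σt_B = 32810 m; Σ(ρt)_A = 57286.2281; Σ(ρt)_B = 89538.49 (in m·g/cm³).
e = (20863 − 32810) − (57286.2281 − 89538.49) / 3.273 = −2090 m.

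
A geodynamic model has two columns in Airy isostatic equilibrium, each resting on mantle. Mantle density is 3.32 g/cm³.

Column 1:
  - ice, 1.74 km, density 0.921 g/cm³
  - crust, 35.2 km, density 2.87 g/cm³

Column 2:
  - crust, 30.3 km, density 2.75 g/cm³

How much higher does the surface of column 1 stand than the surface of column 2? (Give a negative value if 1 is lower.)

For any compensation level in the mantle, the mantle terms cancel and isostasy reduces to e = (Σt_1 − Σt_2) − (Σ(ρt)_1 − Σ(ρt)_2) / ρ_m.
Σt_1 = 36.94 km; Σt_2 = 30.3 km; Σ(ρt)_1 = 102.62654; Σ(ρt)_2 = 83.325 (in km·g/cm³).
e = (36.94 − 30.3) − (102.62654 − 83.325) / 3.32 = 0.826 km.

0.826 km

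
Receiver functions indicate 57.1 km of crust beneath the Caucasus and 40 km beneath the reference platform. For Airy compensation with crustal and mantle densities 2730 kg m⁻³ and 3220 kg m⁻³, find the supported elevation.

Excess crust Δ = 57.1 km − 40 km = 17.1 km, split between elevation h and root r with h + r = Δ.
Airy balance ρ_c h = (ρ_m − ρ_c) r gives r = h ρ_c/(ρ_m − ρ_c), so h (1 + ρ_c/(ρ_m − ρ_c)) = Δ, i.e. h = Δ (ρ_m − ρ_c)/ρ_m.
h = 17.1 km × 490/3220 = 2.6 km.

2.6 km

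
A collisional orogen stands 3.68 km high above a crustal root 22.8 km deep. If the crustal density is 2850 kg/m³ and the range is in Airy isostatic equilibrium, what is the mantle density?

Airy balance: ρ_c h = (ρ_m − ρ_c) r → ρ_m = ρ_c (1 + h/r).
ρ_m = 2850 × (1 + 3.68 km/22.8 km) = 3310 kg/m³.

3310 kg/m³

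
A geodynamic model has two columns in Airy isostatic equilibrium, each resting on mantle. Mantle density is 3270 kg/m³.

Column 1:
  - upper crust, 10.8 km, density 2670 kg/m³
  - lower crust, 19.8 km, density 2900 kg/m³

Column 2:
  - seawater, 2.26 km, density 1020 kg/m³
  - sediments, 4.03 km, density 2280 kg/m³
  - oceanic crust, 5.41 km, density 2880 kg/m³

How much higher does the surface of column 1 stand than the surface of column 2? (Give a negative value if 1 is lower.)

0.802 km

For any compensation level in the mantle, the mantle terms cancel and isostasy reduces to e = (Σt_1 − Σt_2) − (Σ(ρt)_1 − Σ(ρt)_2) / ρ_m.
Σt_1 = 30.6 km; Σt_2 = 11.7 km; Σ(ρt)_1 = 86256; Σ(ρt)_2 = 27074.4 (in km·kg/m³).
e = (30.6 − 11.7) − (86256 − 27074.4) / 3270 = 0.802 km.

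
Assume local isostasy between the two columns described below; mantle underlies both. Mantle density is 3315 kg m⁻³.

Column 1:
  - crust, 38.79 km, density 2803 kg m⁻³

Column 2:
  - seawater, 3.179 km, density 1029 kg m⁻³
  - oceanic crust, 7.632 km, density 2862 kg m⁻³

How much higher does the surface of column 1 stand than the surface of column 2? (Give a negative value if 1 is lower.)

2.76 km

For any compensation level in the mantle, the mantle terms cancel and isostasy reduces to e = (Σt_1 − Σt_2) − (Σ(ρt)_1 − Σ(ρt)_2) / ρ_m.
Σt_1 = 38.79 km; Σt_2 = 10.811 km; Σ(ρt)_1 = 108728.37; Σ(ρt)_2 = 25113.975 (in km·kg m⁻³).
e = (38.79 − 10.811) − (108728.37 − 25113.975) / 3315 = 2.76 km.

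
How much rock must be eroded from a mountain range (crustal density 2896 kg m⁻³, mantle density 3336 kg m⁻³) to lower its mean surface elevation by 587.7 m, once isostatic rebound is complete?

Net drop Δ = e − u = e − e ρ_c/ρ_m = e (ρ_m − ρ_c)/ρ_m.
e = Δ ρ_m/(ρ_m − ρ_c) = 587.7 m × 3336/440 = 4460 m.

4460 m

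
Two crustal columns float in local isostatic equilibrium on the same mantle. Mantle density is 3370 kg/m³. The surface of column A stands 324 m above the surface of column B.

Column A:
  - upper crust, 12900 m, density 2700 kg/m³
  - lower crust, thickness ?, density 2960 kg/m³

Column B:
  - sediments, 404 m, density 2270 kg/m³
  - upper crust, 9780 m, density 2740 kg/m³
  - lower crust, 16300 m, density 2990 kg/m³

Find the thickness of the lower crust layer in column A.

Take the compensation level at the base of the deeper column (depth z_c below the surface of column A) and equate Σ ρ_i t_i down to z_c; mantle fills any gap and the z_c terms cancel.
Column A: 12900×2700 + x×2960 + (z_c − 12900 − x)×3370
Column B: 324×0 + 404×2270 + 9780×2740 + 16300×2990 + (z_c − 324 − 26484)×3370
The z_c×3370 term appears on both sides and cancels. Collect the known terms of each column as K = Σ(ρt)_known − 3370 × (depth of known layers): K_A = 34830000 − 3370×12900 = −8643000; K_B = 76451280 − 3370×(324 + 26484) = −13891680.
Balance: K_A − x×(3370 − 2960) = K_B, so x = (K_A − K_B)/(3370 − 2960) = 5248680/410 = 12800 m.

12800 m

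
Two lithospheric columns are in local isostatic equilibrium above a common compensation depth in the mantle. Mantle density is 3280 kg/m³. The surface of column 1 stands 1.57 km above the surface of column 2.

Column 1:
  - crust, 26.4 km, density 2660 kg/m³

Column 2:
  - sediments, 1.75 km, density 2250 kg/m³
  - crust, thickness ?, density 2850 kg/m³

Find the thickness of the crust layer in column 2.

21.9 km

Take the compensation level at the base of the deeper column (depth z_c below the surface of column 1) and equate Σ ρ_i t_i down to z_c; mantle fills any gap and the z_c terms cancel.
Column 1: 26.4×2660 + (z_c − 26.4)×3280
Column 2: 1.57×0 + 1.75×2250 + x×2850 + (z_c − 1.57 − 1.75 − x)×3280
The z_c×3280 term appears on both sides and cancels. Collect the known terms of each column as K = Σ(ρt)_known − 3280 × (depth of known layers): K_1 = 70224 − 3280×26.4 = −16368; K_2 = 3937.5 − 3280×(1.57 + 1.75) = −6952.1.
Balance: K_1 = K_2 − x×(3280 − 2850), so x = (K_2 − K_1)/(3280 − 2850) = 9415.9/430 = 21.9 km.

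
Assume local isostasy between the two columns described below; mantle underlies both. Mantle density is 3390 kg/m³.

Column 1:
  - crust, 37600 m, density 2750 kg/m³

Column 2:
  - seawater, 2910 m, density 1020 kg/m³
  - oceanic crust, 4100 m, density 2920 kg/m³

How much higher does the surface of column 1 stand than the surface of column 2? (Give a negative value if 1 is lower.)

For any compensation level in the mantle, the mantle terms cancel and isostasy reduces to e = (Σt_1 − Σt_2) − (Σ(ρt)_1 − Σ(ρt)_2) / ρ_m.
Σt_1 = 37600 m; Σt_2 = 7010 m; Σ(ρt)_1 = 103400000; Σ(ρt)_2 = 14940200 (in m·kg/m³).
e = (37600 − 7010) − (103400000 − 14940200) / 3390 = 4500 m.

4500 m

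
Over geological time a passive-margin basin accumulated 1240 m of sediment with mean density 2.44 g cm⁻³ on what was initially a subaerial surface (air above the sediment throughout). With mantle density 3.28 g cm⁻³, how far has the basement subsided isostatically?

922 m

Subaerial load: s = t ρ_sed / ρ_m = 1240 m × 2.44/3.28 = 922 m.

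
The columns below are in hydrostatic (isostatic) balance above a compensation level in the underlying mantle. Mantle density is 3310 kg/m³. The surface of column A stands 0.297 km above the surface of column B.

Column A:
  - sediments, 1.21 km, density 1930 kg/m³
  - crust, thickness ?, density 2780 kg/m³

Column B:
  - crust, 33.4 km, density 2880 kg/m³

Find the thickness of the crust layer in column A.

Take the compensation level at the base of the deeper column (depth z_c below the surface of column A) and equate Σ ρ_i t_i down to z_c; mantle fills any gap and the z_c terms cancel.
Column A: 1.21×1930 + x×2780 + (z_c − 1.21 − x)×3310
Column B: 0.297×0 + 33.4×2880 + (z_c − 0.297 − 33.4)×3310
The z_c×3310 term appears on both sides and cancels. Collect the known terms of each column as K = Σ(ρt)_known − 3310 × (depth of known layers): K_A = 2335.3 − 3310×1.21 = −1669.8; K_B = 96192 − 3310×(0.297 + 33.4) = −15345.07.
Balance: K_A − x×(3310 − 2780) = K_B, so x = (K_A − K_B)/(3310 − 2780) = 13675.3/530 = 25.8 km.

25.8 km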